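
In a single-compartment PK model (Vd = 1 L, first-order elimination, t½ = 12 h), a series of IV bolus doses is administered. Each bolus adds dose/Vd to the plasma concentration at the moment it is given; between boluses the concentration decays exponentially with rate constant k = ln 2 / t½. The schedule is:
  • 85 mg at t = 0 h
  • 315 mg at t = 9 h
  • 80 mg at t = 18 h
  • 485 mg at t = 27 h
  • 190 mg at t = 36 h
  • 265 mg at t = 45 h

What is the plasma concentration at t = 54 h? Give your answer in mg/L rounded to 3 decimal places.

k = ln 2 / 12 = 0.05776 per h
Dose 1 (85 mg at t=0 h): 85·exp(−0.05776·54) = 3.757 mg/L
Dose 2 (315 mg at t=9 h): 315·exp(−0.05776·45) = 23.413 mg/L
Dose 3 (80 mg at t=18 h): 80·exp(−0.05776·36) = 10.000 mg/L
Dose 4 (485 mg at t=27 h): 485·exp(−0.05776·27) = 101.959 mg/L
Dose 5 (190 mg at t=36 h): 190·exp(−0.05776·18) = 67.175 mg/L
Dose 6 (265 mg at t=45 h): 265·exp(−0.05776·9) = 157.570 mg/L
C(54) = 3.757 + 23.413 + 10.000 + 101.959 + 67.175 + 157.570 = 363.873 mg/L

363.873 mg/L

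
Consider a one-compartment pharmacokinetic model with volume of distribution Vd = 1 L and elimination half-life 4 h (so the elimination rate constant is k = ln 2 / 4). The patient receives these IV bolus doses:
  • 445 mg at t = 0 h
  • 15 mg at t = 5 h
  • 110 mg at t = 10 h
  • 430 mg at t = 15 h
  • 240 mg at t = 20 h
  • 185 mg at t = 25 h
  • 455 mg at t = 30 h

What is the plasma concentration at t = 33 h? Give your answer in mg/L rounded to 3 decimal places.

k = ln 2 / 4 = 0.17329 per h
Dose 1 (445 mg at t=0 h): 445·exp(−0.17329·33) = 1.462 mg/L
Dose 2 (15 mg at t=5 h): 15·exp(−0.17329·28) = 0.117 mg/L
Dose 3 (110 mg at t=10 h): 110·exp(−0.17329·23) = 2.044 mg/L
Dose 4 (430 mg at t=15 h): 430·exp(−0.17329·18) = 19.003 mg/L
Dose 5 (240 mg at t=20 h): 240·exp(−0.17329·13) = 25.227 mg/L
Dose 6 (185 mg at t=25 h): 185·exp(−0.17329·8) = 46.250 mg/L
Dose 7 (455 mg at t=30 h): 455·exp(−0.17329·3) = 270.545 mg/L
C(33) = 1.462 + 0.117 + 2.044 + 19.003 + 25.227 + 46.250 + 270.545 = 364.648 mg/L

364.648 mg/L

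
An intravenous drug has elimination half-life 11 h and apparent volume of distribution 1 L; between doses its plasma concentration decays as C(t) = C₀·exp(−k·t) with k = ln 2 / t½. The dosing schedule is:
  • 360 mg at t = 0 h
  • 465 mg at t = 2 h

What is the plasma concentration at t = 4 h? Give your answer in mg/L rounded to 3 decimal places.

689.733 mg/L

k = ln 2 / 11 = 0.06301 per h
Dose 1 (360 mg at t=0 h): 360·exp(−0.06301·4) = 279.793 mg/L
Dose 2 (465 mg at t=2 h): 465·exp(−0.06301·2) = 409.940 mg/L
C(4) = 279.793 + 409.940 = 689.733 mg/L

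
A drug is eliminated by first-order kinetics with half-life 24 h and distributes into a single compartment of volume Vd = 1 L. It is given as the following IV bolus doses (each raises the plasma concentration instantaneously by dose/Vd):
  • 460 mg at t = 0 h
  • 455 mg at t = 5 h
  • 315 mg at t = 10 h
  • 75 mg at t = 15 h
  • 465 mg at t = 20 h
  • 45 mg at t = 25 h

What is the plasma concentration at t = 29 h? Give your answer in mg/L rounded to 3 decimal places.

k = ln 2 / 24 = 0.02888 per h
Dose 1 (460 mg at t=0 h): 460·exp(−0.02888·29) = 199.073 mg/L
Dose 2 (455 mg at t=5 h): 455·exp(−0.02888·24) = 227.500 mg/L
Dose 3 (315 mg at t=10 h): 315·exp(−0.02888·19) = 181.968 mg/L
Dose 4 (75 mg at t=15 h): 75·exp(−0.02888·14) = 50.056 mg/L
Dose 5 (465 mg at t=20 h): 465·exp(−0.02888·9) = 358.564 mg/L
Dose 6 (45 mg at t=25 h): 45·exp(−0.02888·4) = 40.090 mg/L
C(29) = 199.073 + 227.500 + 181.968 + 50.056 + 358.564 + 40.090 = 1057.252 mg/L

1057.252 mg/L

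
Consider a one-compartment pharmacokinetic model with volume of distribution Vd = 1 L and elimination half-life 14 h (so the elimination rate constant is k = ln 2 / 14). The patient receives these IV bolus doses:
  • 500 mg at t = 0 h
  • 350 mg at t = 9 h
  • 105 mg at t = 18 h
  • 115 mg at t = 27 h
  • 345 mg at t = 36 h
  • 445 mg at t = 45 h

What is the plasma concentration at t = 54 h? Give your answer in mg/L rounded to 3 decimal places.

546.593 mg/L

k = ln 2 / 14 = 0.04951 per h
Dose 1 (500 mg at t=0 h): 500·exp(−0.04951·54) = 34.503 mg/L
Dose 2 (350 mg at t=9 h): 350·exp(−0.04951·45) = 37.711 mg/L
Dose 3 (105 mg at t=18 h): 105·exp(−0.04951·36) = 17.665 mg/L
Dose 4 (115 mg at t=27 h): 115·exp(−0.04951·27) = 30.209 mg/L
Dose 5 (345 mg at t=36 h): 345·exp(−0.04951·18) = 141.508 mg/L
Dose 6 (445 mg at t=45 h): 445·exp(−0.04951·9) = 284.997 mg/L
C(54) = 34.503 + 37.711 + 17.665 + 30.209 + 141.508 + 284.997 = 546.593 mg/L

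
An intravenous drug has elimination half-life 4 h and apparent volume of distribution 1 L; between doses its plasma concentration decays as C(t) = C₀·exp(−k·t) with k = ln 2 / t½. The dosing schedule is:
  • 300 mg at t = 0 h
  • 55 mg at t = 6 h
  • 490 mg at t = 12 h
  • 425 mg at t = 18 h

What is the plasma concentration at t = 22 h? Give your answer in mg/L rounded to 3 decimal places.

309.187 mg/L

k = ln 2 / 4 = 0.17329 per h
Dose 1 (300 mg at t=0 h): 300·exp(−0.17329·22) = 6.629 mg/L
Dose 2 (55 mg at t=6 h): 55·exp(−0.17329·16) = 3.438 mg/L
Dose 3 (490 mg at t=12 h): 490·exp(−0.17329·10) = 86.621 mg/L
Dose 4 (425 mg at t=18 h): 425·exp(−0.17329·4) = 212.500 mg/L
C(22) = 6.629 + 3.438 + 86.621 + 212.500 = 309.187 mg/L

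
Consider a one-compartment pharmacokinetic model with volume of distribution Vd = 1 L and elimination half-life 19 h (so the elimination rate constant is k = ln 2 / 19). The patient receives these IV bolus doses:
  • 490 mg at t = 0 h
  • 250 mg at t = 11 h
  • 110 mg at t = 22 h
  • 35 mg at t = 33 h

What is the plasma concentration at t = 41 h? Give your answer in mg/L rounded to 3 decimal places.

274.623 mg/L

k = ln 2 / 19 = 0.03648 per h
Dose 1 (490 mg at t=0 h): 490·exp(−0.03648·41) = 109.801 mg/L
Dose 2 (250 mg at t=11 h): 250·exp(−0.03648·30) = 83.682 mg/L
Dose 3 (110 mg at t=22 h): 110·exp(−0.03648·19) = 55.000 mg/L
Dose 4 (35 mg at t=33 h): 35·exp(−0.03648·8) = 26.141 mg/L
C(41) = 109.801 + 83.682 + 55.000 + 26.141 = 274.623 mg/L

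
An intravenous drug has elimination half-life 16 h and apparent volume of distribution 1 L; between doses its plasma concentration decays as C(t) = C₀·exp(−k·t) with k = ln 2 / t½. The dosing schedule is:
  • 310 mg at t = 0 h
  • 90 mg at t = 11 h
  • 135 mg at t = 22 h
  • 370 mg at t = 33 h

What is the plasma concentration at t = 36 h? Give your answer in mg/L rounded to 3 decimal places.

k = ln 2 / 16 = 0.04332 per h
Dose 1 (310 mg at t=0 h): 310·exp(−0.04332·36) = 65.169 mg/L
Dose 2 (90 mg at t=11 h): 90·exp(−0.04332·25) = 30.471 mg/L
Dose 3 (135 mg at t=22 h): 135·exp(−0.04332·14) = 73.609 mg/L
Dose 4 (370 mg at t=33 h): 370·exp(−0.04332·3) = 324.907 mg/L
C(36) = 65.169 + 30.471 + 73.609 + 324.907 = 494.156 mg/L

494.156 mg/L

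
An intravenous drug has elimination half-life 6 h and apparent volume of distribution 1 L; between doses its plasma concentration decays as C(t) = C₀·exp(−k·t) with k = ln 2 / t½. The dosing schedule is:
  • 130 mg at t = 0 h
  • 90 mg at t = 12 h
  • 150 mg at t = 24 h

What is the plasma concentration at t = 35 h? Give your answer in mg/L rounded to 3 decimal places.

50.686 mg/L

k = ln 2 / 6 = 0.11552 per h
Dose 1 (130 mg at t=0 h): 130·exp(−0.11552·35) = 2.280 mg/L
Dose 2 (90 mg at t=12 h): 90·exp(−0.11552·23) = 6.314 mg/L
Dose 3 (150 mg at t=24 h): 150·exp(−0.11552·11) = 42.092 mg/L
C(35) = 2.280 + 6.314 + 42.092 = 50.686 mg/L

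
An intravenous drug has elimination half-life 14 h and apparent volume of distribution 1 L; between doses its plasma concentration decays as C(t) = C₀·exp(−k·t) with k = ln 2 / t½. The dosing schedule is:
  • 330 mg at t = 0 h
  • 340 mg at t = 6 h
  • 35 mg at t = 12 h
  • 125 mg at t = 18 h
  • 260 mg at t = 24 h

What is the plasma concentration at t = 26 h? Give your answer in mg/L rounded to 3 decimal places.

k = ln 2 / 14 = 0.04951 per h
Dose 1 (330 mg at t=0 h): 330·exp(−0.04951·26) = 91.087 mg/L
Dose 2 (340 mg at t=6 h): 340·exp(−0.04951·20) = 126.310 mg/L
Dose 3 (35 mg at t=12 h): 35·exp(−0.04951·14) = 17.500 mg/L
Dose 4 (125 mg at t=18 h): 125·exp(−0.04951·8) = 84.119 mg/L
Dose 5 (260 mg at t=24 h): 260·exp(−0.04951·2) = 235.488 mg/L
C(26) = 91.087 + 126.310 + 17.500 + 84.119 + 235.488 = 554.504 mg/L

554.504 mg/L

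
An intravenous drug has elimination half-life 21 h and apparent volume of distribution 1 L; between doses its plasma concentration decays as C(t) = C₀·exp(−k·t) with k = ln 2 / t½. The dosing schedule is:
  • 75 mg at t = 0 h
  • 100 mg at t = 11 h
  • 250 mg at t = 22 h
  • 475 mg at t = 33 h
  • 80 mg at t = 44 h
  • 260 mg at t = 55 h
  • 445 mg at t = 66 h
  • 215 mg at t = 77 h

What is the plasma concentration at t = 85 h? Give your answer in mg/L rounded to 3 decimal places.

k = ln 2 / 21 = 0.03301 per h
Dose 1 (75 mg at t=0 h): 75·exp(−0.03301·85) = 4.535 mg/L
Dose 2 (100 mg at t=11 h): 100·exp(−0.03301·74) = 8.694 mg/L
Dose 3 (250 mg at t=22 h): 250·exp(−0.03301·63) = 31.250 mg/L
Dose 4 (475 mg at t=33 h): 475·exp(−0.03301·52) = 85.366 mg/L
Dose 5 (80 mg at t=44 h): 80·exp(−0.03301·41) = 20.671 mg/L
Dose 6 (260 mg at t=55 h): 260·exp(−0.03301·30) = 96.590 mg/L
Dose 7 (445 mg at t=66 h): 445·exp(−0.03301·19) = 237.684 mg/L
Dose 8 (215 mg at t=77 h): 215·exp(−0.03301·8) = 165.105 mg/L
C(85) = 4.535 + 8.694 + 31.250 + 85.366 + 20.671 + 96.590 + 237.684 + 165.105 = 649.895 mg/L

649.895 mg/L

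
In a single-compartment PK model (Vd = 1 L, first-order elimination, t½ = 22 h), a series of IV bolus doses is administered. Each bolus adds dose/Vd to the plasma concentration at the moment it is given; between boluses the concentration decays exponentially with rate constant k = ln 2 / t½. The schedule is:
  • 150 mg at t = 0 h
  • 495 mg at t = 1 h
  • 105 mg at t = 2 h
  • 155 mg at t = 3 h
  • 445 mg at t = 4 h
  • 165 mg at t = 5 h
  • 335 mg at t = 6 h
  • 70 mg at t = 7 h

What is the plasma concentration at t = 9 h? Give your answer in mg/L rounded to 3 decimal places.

k = ln 2 / 22 = 0.03151 per h
Dose 1 (150 mg at t=0 h): 150·exp(−0.03151·9) = 112.965 mg/L
Dose 2 (495 mg at t=1 h): 495·exp(−0.03151·8) = 384.716 mg/L
Dose 3 (105 mg at t=2 h): 105·exp(−0.03151·7) = 84.218 mg/L
Dose 4 (155 mg at t=3 h): 155·exp(−0.03151·6) = 128.302 mg/L
Dose 5 (445 mg at t=4 h): 445·exp(−0.03151·5) = 380.140 mg/L
Dose 6 (165 mg at t=5 h): 165·exp(−0.03151·4) = 145.463 mg/L
Dose 7 (335 mg at t=6 h): 335·exp(−0.03151·3) = 304.786 mg/L
Dose 8 (70 mg at t=7 h): 70·exp(−0.03151·2) = 65.725 mg/L
C(9) = 112.965 + 384.716 + 84.218 + 128.302 + 380.140 + 145.463 + 304.786 + 65.725 = 1606.315 mg/L

1606.315 mg/L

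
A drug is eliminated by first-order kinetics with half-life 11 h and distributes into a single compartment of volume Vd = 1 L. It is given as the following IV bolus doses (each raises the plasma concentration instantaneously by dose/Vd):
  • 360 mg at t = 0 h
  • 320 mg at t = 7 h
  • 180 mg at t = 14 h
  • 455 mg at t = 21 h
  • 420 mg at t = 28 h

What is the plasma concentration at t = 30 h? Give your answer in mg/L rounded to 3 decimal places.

823.480 mg/L

k = ln 2 / 11 = 0.06301 per h
Dose 1 (360 mg at t=0 h): 360·exp(−0.06301·30) = 54.364 mg/L
Dose 2 (320 mg at t=7 h): 320·exp(−0.06301·23) = 75.114 mg/L
Dose 3 (180 mg at t=14 h): 180·exp(−0.06301·16) = 65.677 mg/L
Dose 4 (455 mg at t=21 h): 455·exp(−0.06301·9) = 258.056 mg/L
Dose 5 (420 mg at t=28 h): 420·exp(−0.06301·2) = 370.268 mg/L
C(30) = 54.364 + 75.114 + 65.677 + 258.056 + 370.268 = 823.480 mg/L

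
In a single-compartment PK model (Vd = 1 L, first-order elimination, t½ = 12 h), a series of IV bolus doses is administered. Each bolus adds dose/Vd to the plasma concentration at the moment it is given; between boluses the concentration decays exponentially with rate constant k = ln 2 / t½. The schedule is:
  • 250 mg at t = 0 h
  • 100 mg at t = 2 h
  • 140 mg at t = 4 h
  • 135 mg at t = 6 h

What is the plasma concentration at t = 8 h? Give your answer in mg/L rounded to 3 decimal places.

k = ln 2 / 12 = 0.05776 per h
Dose 1 (250 mg at t=0 h): 250·exp(−0.05776·8) = 157.490 mg/L
Dose 2 (100 mg at t=2 h): 100·exp(−0.05776·6) = 70.711 mg/L
Dose 3 (140 mg at t=4 h): 140·exp(−0.05776·4) = 111.118 mg/L
Dose 4 (135 mg at t=6 h): 135·exp(−0.05776·2) = 120.271 mg/L
C(8) = 157.490 + 70.711 + 111.118 + 120.271 = 459.590 mg/L

459.590 mg/L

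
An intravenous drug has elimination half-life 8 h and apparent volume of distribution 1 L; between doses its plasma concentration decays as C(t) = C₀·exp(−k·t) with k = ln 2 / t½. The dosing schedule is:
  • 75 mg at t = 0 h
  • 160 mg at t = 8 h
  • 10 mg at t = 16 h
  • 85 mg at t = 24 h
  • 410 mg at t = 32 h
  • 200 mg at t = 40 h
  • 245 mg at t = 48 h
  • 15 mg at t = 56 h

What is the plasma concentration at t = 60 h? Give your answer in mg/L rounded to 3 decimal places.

174.981 mg/L

k = ln 2 / 8 = 0.08664 per h
Dose 1 (75 mg at t=0 h): 75·exp(−0.08664·60) = 0.414 mg/L
Dose 2 (160 mg at t=8 h): 160·exp(−0.08664·52) = 1.768 mg/L
Dose 3 (10 mg at t=16 h): 10·exp(−0.08664·44) = 0.221 mg/L
Dose 4 (85 mg at t=24 h): 85·exp(−0.08664·36) = 3.757 mg/L
Dose 5 (410 mg at t=32 h): 410·exp(−0.08664·28) = 36.239 mg/L
Dose 6 (200 mg at t=40 h): 200·exp(−0.08664·20) = 35.355 mg/L
Dose 7 (245 mg at t=48 h): 245·exp(−0.08664·12) = 86.621 mg/L
Dose 8 (15 mg at t=56 h): 15·exp(−0.08664·4) = 10.607 mg/L
C(60) = 0.414 + 1.768 + 0.221 + 3.757 + 36.239 + 35.355 + 86.621 + 10.607 = 174.981 mg/L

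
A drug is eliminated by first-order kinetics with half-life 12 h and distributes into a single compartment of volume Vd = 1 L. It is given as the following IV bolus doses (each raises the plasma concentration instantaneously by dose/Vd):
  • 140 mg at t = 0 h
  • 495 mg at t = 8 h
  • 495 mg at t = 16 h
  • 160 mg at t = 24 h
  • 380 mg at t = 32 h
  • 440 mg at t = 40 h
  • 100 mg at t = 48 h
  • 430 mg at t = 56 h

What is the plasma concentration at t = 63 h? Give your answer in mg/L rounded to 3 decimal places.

582.904 mg/L

k = ln 2 / 12 = 0.05776 per h
Dose 1 (140 mg at t=0 h): 140·exp(−0.05776·63) = 3.679 mg/L
Dose 2 (495 mg at t=8 h): 495·exp(−0.05776·55) = 20.648 mg/L
Dose 3 (495 mg at t=16 h): 495·exp(−0.05776·47) = 32.777 mg/L
Dose 4 (160 mg at t=24 h): 160·exp(−0.05776·39) = 16.818 mg/L
Dose 5 (380 mg at t=32 h): 380·exp(−0.05776·31) = 63.405 mg/L
Dose 6 (440 mg at t=40 h): 440·exp(−0.05776·23) = 116.541 mg/L
Dose 7 (100 mg at t=48 h): 100·exp(−0.05776·15) = 42.045 mg/L
Dose 8 (430 mg at t=56 h): 430·exp(−0.05776·7) = 286.991 mg/L
C(63) = 3.679 + 20.648 + 32.777 + 16.818 + 63.405 + 116.541 + 42.045 + 286.991 = 582.904 mg/L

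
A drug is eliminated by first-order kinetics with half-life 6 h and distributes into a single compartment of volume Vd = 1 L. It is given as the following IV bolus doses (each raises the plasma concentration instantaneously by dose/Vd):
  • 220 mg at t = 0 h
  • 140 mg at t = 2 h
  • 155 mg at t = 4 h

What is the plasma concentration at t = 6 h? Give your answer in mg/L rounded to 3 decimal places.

k = ln 2 / 6 = 0.11552 per h
Dose 1 (220 mg at t=0 h): 220·exp(−0.11552·6) = 110.000 mg/L
Dose 2 (140 mg at t=2 h): 140·exp(−0.11552·4) = 88.194 mg/L
Dose 3 (155 mg at t=4 h): 155·exp(−0.11552·2) = 123.024 mg/L
C(6) = 110.000 + 88.194 + 123.024 = 321.218 mg/L

321.218 mg/L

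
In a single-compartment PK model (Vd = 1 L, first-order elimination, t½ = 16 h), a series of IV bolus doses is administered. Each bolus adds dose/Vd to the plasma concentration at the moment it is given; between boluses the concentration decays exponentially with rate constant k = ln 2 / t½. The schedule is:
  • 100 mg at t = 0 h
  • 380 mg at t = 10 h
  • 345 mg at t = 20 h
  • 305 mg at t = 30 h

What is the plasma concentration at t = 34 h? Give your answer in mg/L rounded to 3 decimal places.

601.861 mg/L

k = ln 2 / 16 = 0.04332 per h
Dose 1 (100 mg at t=0 h): 100·exp(−0.04332·34) = 22.925 mg/L
Dose 2 (380 mg at t=10 h): 380·exp(−0.04332·24) = 134.350 mg/L
Dose 3 (345 mg at t=20 h): 345·exp(−0.04332·14) = 188.113 mg/L
Dose 4 (305 mg at t=30 h): 305·exp(−0.04332·4) = 256.473 mg/L
C(34) = 22.925 + 134.350 + 188.113 + 256.473 = 601.861 mg/L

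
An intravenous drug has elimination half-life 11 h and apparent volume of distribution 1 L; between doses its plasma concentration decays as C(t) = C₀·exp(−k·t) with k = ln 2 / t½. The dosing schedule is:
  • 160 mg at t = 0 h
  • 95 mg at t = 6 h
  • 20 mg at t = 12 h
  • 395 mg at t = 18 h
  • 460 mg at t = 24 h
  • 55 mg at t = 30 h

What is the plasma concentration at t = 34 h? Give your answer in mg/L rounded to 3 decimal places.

471.881 mg/L

k = ln 2 / 11 = 0.06301 per h
Dose 1 (160 mg at t=0 h): 160·exp(−0.06301·34) = 18.779 mg/L
Dose 2 (95 mg at t=6 h): 95·exp(−0.06301·28) = 16.273 mg/L
Dose 3 (20 mg at t=12 h): 20·exp(−0.06301·22) = 5.000 mg/L
Dose 4 (395 mg at t=18 h): 395·exp(−0.06301·16) = 144.124 mg/L
Dose 5 (460 mg at t=24 h): 460·exp(−0.06301·10) = 244.959 mg/L
Dose 6 (55 mg at t=30 h): 55·exp(−0.06301·4) = 42.746 mg/L
C(34) = 18.779 + 16.273 + 5.000 + 144.124 + 244.959 + 42.746 = 471.881 mg/L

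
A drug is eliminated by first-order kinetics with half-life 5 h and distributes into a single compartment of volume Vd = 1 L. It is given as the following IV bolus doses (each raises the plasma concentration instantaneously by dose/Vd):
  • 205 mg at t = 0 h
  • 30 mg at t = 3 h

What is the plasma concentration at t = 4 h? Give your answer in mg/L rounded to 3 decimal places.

k = ln 2 / 5 = 0.13863 per h
Dose 1 (205 mg at t=0 h): 205·exp(−0.13863·4) = 117.742 mg/L
Dose 2 (30 mg at t=3 h): 30·exp(−0.13863·1) = 26.117 mg/L
C(4) = 117.742 + 26.117 = 143.858 mg/L

143.858 mg/L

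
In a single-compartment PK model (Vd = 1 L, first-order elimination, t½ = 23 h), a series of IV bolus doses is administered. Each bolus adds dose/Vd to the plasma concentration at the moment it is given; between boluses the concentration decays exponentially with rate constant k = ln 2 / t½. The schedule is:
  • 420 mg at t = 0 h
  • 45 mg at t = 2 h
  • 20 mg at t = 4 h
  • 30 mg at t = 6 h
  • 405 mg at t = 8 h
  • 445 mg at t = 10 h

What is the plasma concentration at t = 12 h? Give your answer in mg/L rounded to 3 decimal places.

1144.564 mg/L

k = ln 2 / 23 = 0.03014 per h
Dose 1 (420 mg at t=0 h): 420·exp(−0.03014·12) = 292.543 mg/L
Dose 2 (45 mg at t=2 h): 45·exp(−0.03014·10) = 33.291 mg/L
Dose 3 (20 mg at t=4 h): 20·exp(−0.03014·8) = 15.715 mg/L
Dose 4 (30 mg at t=6 h): 30·exp(−0.03014·6) = 25.038 mg/L
Dose 5 (405 mg at t=8 h): 405·exp(−0.03014·4) = 359.006 mg/L
Dose 6 (445 mg at t=10 h): 445·exp(−0.03014·2) = 418.971 mg/L
C(12) = 292.543 + 33.291 + 15.715 + 25.038 + 359.006 + 418.971 = 1144.564 mg/L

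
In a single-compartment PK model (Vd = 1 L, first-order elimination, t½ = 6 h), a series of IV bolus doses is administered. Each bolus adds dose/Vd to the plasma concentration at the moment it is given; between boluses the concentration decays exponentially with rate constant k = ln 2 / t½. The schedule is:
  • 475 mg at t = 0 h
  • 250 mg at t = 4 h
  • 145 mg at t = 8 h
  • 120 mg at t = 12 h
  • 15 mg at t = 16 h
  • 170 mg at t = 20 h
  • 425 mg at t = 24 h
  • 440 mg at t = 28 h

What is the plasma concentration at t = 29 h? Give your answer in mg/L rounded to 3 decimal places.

754.199 mg/L

k = ln 2 / 6 = 0.11552 per h
Dose 1 (475 mg at t=0 h): 475·exp(−0.11552·29) = 16.662 mg/L
Dose 2 (250 mg at t=4 h): 250·exp(−0.11552·25) = 13.920 mg/L
Dose 3 (145 mg at t=8 h): 145·exp(−0.11552·21) = 12.816 mg/L
Dose 4 (120 mg at t=12 h): 120·exp(−0.11552·17) = 16.837 mg/L
Dose 5 (15 mg at t=16 h): 15·exp(−0.11552·13) = 3.341 mg/L
Dose 6 (170 mg at t=20 h): 170·exp(−0.11552·9) = 60.104 mg/L
Dose 7 (425 mg at t=24 h): 425·exp(−0.11552·5) = 238.523 mg/L
Dose 8 (440 mg at t=28 h): 440·exp(−0.11552·1) = 391.995 mg/L
C(29) = 16.662 + 13.920 + 12.816 + 16.837 + 3.341 + 60.104 + 238.523 + 391.995 = 754.199 mg/L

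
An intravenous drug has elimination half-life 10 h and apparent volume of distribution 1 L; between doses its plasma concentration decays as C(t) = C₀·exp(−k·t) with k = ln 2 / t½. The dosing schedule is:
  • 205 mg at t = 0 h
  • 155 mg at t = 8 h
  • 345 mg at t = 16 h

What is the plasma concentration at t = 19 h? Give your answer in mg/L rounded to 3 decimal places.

407.466 mg/L

k = ln 2 / 10 = 0.06931 per h
Dose 1 (205 mg at t=0 h): 205·exp(−0.06931·19) = 54.928 mg/L
Dose 2 (155 mg at t=8 h): 155·exp(−0.06931·11) = 72.310 mg/L
Dose 3 (345 mg at t=16 h): 345·exp(−0.06931·3) = 280.227 mg/L
C(19) = 54.928 + 72.310 + 280.227 = 407.466 mg/L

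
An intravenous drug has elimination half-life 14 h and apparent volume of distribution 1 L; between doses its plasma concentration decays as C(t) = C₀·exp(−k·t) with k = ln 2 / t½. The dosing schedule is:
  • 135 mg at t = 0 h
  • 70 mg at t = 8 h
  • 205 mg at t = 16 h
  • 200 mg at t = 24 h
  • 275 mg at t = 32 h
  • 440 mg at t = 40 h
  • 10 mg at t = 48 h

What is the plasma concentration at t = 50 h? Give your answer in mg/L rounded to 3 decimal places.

503.425 mg/L

k = ln 2 / 14 = 0.04951 per h
Dose 1 (135 mg at t=0 h): 135·exp(−0.04951·50) = 11.356 mg/L
Dose 2 (70 mg at t=8 h): 70·exp(−0.04951·42) = 8.750 mg/L
Dose 3 (205 mg at t=16 h): 205·exp(−0.04951·34) = 38.079 mg/L
Dose 4 (200 mg at t=24 h): 200·exp(−0.04951·26) = 55.204 mg/L
Dose 5 (275 mg at t=32 h): 275·exp(−0.04951·18) = 112.796 mg/L
Dose 6 (440 mg at t=40 h): 440·exp(−0.04951·10) = 268.183 mg/L
Dose 7 (10 mg at t=48 h): 10·exp(−0.04951·2) = 9.057 mg/L
C(50) = 11.356 + 8.750 + 38.079 + 55.204 + 112.796 + 268.183 + 9.057 = 503.425 mg/L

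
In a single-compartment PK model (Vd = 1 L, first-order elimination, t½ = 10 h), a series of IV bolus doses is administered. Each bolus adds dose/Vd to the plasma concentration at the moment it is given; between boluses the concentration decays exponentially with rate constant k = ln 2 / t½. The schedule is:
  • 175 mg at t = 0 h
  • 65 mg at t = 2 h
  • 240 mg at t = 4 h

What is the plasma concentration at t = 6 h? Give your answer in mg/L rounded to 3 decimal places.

373.650 mg/L

k = ln 2 / 10 = 0.06931 per h
Dose 1 (175 mg at t=0 h): 175·exp(−0.06931·6) = 115.457 mg/L
Dose 2 (65 mg at t=2 h): 65·exp(−0.06931·4) = 49.261 mg/L
Dose 3 (240 mg at t=4 h): 240·exp(−0.06931·2) = 208.932 mg/L
C(6) = 115.457 + 49.261 + 208.932 = 373.650 mg/L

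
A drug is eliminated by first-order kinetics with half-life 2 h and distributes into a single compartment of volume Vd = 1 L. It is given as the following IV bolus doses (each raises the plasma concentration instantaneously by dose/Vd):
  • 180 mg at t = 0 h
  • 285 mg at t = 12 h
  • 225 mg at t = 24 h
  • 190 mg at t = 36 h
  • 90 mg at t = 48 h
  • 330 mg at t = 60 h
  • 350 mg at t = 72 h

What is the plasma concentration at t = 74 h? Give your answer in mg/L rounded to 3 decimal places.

k = ln 2 / 2 = 0.34657 per h
Dose 1 (180 mg at t=0 h): 180·exp(−0.34657·74) = 0.000 mg/L
Dose 2 (285 mg at t=12 h): 285·exp(−0.34657·62) = 0.000 mg/L
Dose 3 (225 mg at t=24 h): 225·exp(−0.34657·50) = 0.000 mg/L
Dose 4 (190 mg at t=36 h): 190·exp(−0.34657·38) = 0.000 mg/L
Dose 5 (90 mg at t=48 h): 90·exp(−0.34657·26) = 0.011 mg/L
Dose 6 (330 mg at t=60 h): 330·exp(−0.34657·14) = 2.578 mg/L
Dose 7 (350 mg at t=72 h): 350·exp(−0.34657·2) = 175.000 mg/L
C(74) = 0.000 + 0.000 + 0.000 + 0.000 + 0.011 + 2.578 + 175.000 = 177.589 mg/L

177.589 mg/L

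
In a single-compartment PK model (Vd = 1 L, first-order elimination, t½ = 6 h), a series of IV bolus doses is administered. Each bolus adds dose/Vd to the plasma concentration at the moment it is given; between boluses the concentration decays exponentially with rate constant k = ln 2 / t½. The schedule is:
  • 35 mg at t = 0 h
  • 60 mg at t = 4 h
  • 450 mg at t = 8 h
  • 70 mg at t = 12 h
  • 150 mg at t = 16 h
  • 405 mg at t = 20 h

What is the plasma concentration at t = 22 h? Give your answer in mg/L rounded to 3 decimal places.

k = ln 2 / 6 = 0.11552 per h
Dose 1 (35 mg at t=0 h): 35·exp(−0.11552·22) = 2.756 mg/L
Dose 2 (60 mg at t=4 h): 60·exp(−0.11552·18) = 7.500 mg/L
Dose 3 (450 mg at t=8 h): 450·exp(−0.11552·14) = 89.291 mg/L
Dose 4 (70 mg at t=12 h): 70·exp(−0.11552·10) = 22.049 mg/L
Dose 5 (150 mg at t=16 h): 150·exp(−0.11552·6) = 75.000 mg/L
Dose 6 (405 mg at t=20 h): 405·exp(−0.11552·2) = 321.449 mg/L
C(22) = 2.756 + 7.500 + 89.291 + 22.049 + 75.000 + 321.449 = 518.045 mg/L

518.045 mg/L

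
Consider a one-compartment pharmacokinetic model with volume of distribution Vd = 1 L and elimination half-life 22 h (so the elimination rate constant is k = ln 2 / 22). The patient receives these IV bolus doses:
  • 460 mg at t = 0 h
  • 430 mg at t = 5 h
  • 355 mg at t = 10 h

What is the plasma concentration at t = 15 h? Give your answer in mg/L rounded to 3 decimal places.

k = ln 2 / 22 = 0.03151 per h
Dose 1 (460 mg at t=0 h): 460·exp(−0.03151·15) = 286.754 mg/L
Dose 2 (430 mg at t=5 h): 430·exp(−0.03151·10) = 313.788 mg/L
Dose 3 (355 mg at t=10 h): 355·exp(−0.03151·5) = 303.258 mg/L
C(15) = 286.754 + 313.788 + 303.258 = 903.801 mg/L

903.801 mg/L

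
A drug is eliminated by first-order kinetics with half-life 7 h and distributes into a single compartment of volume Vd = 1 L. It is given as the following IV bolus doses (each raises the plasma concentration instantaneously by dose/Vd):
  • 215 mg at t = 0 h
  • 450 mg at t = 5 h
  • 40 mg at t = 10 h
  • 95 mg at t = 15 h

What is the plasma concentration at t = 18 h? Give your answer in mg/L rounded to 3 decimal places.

k = ln 2 / 7 = 0.09902 per h
Dose 1 (215 mg at t=0 h): 215·exp(−0.09902·18) = 36.171 mg/L
Dose 2 (450 mg at t=5 h): 450·exp(−0.09902·13) = 124.210 mg/L
Dose 3 (40 mg at t=10 h): 40·exp(−0.09902·8) = 18.114 mg/L
Dose 4 (95 mg at t=15 h): 95·exp(−0.09902·3) = 70.585 mg/L
C(18) = 36.171 + 124.210 + 18.114 + 70.585 = 249.080 mg/L

249.080 mg/L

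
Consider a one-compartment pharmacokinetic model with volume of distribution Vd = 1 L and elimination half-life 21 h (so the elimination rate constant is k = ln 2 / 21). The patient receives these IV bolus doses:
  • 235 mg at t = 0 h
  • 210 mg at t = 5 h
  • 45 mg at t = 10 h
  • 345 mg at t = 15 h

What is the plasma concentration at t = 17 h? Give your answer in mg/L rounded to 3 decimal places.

634.081 mg/L

k = ln 2 / 21 = 0.03301 per h
Dose 1 (235 mg at t=0 h): 235·exp(−0.03301·17) = 134.084 mg/L
Dose 2 (210 mg at t=5 h): 210·exp(−0.03301·12) = 141.320 mg/L
Dose 3 (45 mg at t=10 h): 45·exp(−0.03301·7) = 35.717 mg/L
Dose 4 (345 mg at t=15 h): 345·exp(−0.03301·2) = 322.961 mg/L
C(17) = 134.084 + 141.320 + 35.717 + 322.961 = 634.081 mg/L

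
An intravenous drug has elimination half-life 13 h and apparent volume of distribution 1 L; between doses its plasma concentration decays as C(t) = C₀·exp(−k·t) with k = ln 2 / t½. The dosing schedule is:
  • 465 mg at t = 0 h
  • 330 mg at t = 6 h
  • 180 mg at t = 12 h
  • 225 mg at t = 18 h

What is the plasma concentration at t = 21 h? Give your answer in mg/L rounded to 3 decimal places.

k = ln 2 / 13 = 0.05332 per h
Dose 1 (465 mg at t=0 h): 465·exp(−0.05332·21) = 151.766 mg/L
Dose 2 (330 mg at t=6 h): 330·exp(−0.05332·15) = 148.310 mg/L
Dose 3 (180 mg at t=12 h): 180·exp(−0.05332·9) = 111.395 mg/L
Dose 4 (225 mg at t=18 h): 225·exp(−0.05332·3) = 191.741 mg/L
C(21) = 151.766 + 148.310 + 111.395 + 191.741 = 603.212 mg/L

603.212 mg/L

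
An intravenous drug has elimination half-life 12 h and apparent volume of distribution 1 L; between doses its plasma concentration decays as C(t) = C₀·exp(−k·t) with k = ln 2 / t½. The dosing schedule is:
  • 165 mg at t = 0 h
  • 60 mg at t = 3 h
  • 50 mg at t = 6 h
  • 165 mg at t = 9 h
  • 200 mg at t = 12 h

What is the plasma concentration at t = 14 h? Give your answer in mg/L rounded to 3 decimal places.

438.571 mg/L

k = ln 2 / 12 = 0.05776 per h
Dose 1 (165 mg at t=0 h): 165·exp(−0.05776·14) = 73.499 mg/L
Dose 2 (60 mg at t=3 h): 60·exp(−0.05776·11) = 31.784 mg/L
Dose 3 (50 mg at t=6 h): 50·exp(−0.05776·8) = 31.498 mg/L
Dose 4 (165 mg at t=9 h): 165·exp(−0.05776·5) = 123.610 mg/L
Dose 5 (200 mg at t=12 h): 200·exp(−0.05776·2) = 178.180 mg/L
C(14) = 73.499 + 31.784 + 31.498 + 123.610 + 178.180 = 438.571 mg/L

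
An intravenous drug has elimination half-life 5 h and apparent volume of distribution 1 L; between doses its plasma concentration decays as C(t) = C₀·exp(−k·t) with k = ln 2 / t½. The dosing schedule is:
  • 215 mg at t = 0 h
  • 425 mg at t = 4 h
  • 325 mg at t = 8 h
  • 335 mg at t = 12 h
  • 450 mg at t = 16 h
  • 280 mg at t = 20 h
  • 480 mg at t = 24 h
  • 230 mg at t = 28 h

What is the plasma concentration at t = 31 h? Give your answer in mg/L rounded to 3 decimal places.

501.260 mg/L

k = ln 2 / 5 = 0.13863 per h
Dose 1 (215 mg at t=0 h): 215·exp(−0.13863·31) = 2.925 mg/L
Dose 2 (425 mg at t=4 h): 425·exp(−0.13863·27) = 10.065 mg/L
Dose 3 (325 mg at t=8 h): 325·exp(−0.13863·23) = 13.401 mg/L
Dose 4 (335 mg at t=12 h): 335·exp(−0.13863·19) = 24.051 mg/L
Dose 5 (450 mg at t=16 h): 450·exp(−0.13863·15) = 56.250 mg/L
Dose 6 (280 mg at t=20 h): 280·exp(−0.13863·11) = 60.939 mg/L
Dose 7 (480 mg at t=24 h): 480·exp(−0.13863·7) = 181.886 mg/L
Dose 8 (230 mg at t=28 h): 230·exp(−0.13863·3) = 151.743 mg/L
C(31) = 2.925 + 10.065 + 13.401 + 24.051 + 56.250 + 60.939 + 181.886 + 151.743 = 501.260 mg/L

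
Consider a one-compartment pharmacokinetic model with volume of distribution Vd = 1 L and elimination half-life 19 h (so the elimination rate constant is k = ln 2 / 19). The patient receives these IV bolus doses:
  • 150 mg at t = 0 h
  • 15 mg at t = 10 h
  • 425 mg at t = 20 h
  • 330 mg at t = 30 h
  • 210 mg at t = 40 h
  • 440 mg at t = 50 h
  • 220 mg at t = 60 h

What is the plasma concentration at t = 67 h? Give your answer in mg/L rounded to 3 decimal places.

k = ln 2 / 19 = 0.03648 per h
Dose 1 (150 mg at t=0 h): 150·exp(−0.03648·67) = 13.019 mg/L
Dose 2 (15 mg at t=10 h): 15·exp(−0.03648·57) = 1.875 mg/L
Dose 3 (425 mg at t=20 h): 425·exp(−0.03648·47) = 76.513 mg/L
Dose 4 (330 mg at t=30 h): 330·exp(−0.03648·37) = 85.565 mg/L
Dose 5 (210 mg at t=40 h): 210·exp(−0.03648·27) = 78.422 mg/L
Dose 6 (440 mg at t=50 h): 440·exp(−0.03648·17) = 236.652 mg/L
Dose 7 (220 mg at t=60 h): 220·exp(−0.03648·7) = 170.419 mg/L
C(67) = 13.019 + 1.875 + 76.513 + 85.565 + 78.422 + 236.652 + 170.419 = 662.465 mg/L

662.465 mg/L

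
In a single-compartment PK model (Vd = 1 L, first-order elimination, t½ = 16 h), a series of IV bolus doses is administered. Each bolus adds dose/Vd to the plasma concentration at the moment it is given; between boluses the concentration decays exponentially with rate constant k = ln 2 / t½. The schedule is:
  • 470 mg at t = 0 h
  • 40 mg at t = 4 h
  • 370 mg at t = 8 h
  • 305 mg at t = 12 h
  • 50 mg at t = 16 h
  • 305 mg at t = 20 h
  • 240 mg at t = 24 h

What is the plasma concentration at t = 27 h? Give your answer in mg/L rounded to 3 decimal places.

949.404 mg/L

k = ln 2 / 16 = 0.04332 per h
Dose 1 (470 mg at t=0 h): 470·exp(−0.04332·27) = 145.918 mg/L
Dose 2 (40 mg at t=4 h): 40·exp(−0.04332·23) = 14.768 mg/L
Dose 3 (370 mg at t=8 h): 370·exp(−0.04332·19) = 162.453 mg/L
Dose 4 (305 mg at t=12 h): 305·exp(−0.04332·15) = 159.252 mg/L
Dose 5 (50 mg at t=16 h): 50·exp(−0.04332·11) = 31.046 mg/L
Dose 6 (305 mg at t=20 h): 305·exp(−0.04332·7) = 225.216 mg/L
Dose 7 (240 mg at t=24 h): 240·exp(−0.04332·3) = 210.750 mg/L
C(27) = 145.918 + 14.768 + 162.453 + 159.252 + 31.046 + 225.216 + 210.750 = 949.404 mg/L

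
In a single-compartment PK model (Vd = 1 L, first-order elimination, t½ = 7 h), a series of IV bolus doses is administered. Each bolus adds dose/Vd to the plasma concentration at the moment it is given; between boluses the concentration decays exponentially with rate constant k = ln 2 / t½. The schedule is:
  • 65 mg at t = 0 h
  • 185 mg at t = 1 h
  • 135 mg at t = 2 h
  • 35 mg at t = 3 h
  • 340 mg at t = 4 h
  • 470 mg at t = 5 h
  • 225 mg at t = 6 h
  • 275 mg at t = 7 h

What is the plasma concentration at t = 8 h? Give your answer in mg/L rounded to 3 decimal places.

k = ln 2 / 7 = 0.09902 per h
Dose 1 (65 mg at t=0 h): 65·exp(−0.09902·8) = 29.436 mg/L
Dose 2 (185 mg at t=1 h): 185·exp(−0.09902·7) = 92.500 mg/L
Dose 3 (135 mg at t=2 h): 135·exp(−0.09902·6) = 74.526 mg/L
Dose 4 (35 mg at t=3 h): 35·exp(−0.09902·5) = 21.333 mg/L
Dose 5 (340 mg at t=4 h): 340·exp(−0.09902·4) = 228.803 mg/L
Dose 6 (470 mg at t=5 h): 470·exp(−0.09902·3) = 349.209 mg/L
Dose 7 (225 mg at t=6 h): 225·exp(−0.09902·2) = 184.575 mg/L
Dose 8 (275 mg at t=7 h): 275·exp(−0.09902·1) = 249.074 mg/L
C(8) = 29.436 + 92.500 + 74.526 + 21.333 + 228.803 + 349.209 + 184.575 + 249.074 = 1229.456 mg/L

1229.456 mg/L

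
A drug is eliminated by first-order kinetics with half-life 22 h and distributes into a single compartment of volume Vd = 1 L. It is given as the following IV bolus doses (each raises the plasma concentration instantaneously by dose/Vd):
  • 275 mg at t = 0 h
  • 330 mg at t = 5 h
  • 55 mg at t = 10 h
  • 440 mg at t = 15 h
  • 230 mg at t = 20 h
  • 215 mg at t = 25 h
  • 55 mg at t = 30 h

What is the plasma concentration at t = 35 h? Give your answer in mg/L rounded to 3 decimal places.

k = ln 2 / 22 = 0.03151 per h
Dose 1 (275 mg at t=0 h): 275·exp(−0.03151·35) = 91.290 mg/L
Dose 2 (330 mg at t=5 h): 330·exp(−0.03151·30) = 128.239 mg/L
Dose 3 (55 mg at t=10 h): 55·exp(−0.03151·25) = 25.020 mg/L
Dose 4 (440 mg at t=15 h): 440·exp(−0.03151·20) = 234.309 mg/L
Dose 5 (230 mg at t=20 h): 230·exp(−0.03151·15) = 143.377 mg/L
Dose 6 (215 mg at t=25 h): 215·exp(−0.03151·10) = 156.894 mg/L
Dose 7 (55 mg at t=30 h): 55·exp(−0.03151·5) = 46.984 mg/L
C(35) = 91.290 + 128.239 + 25.020 + 234.309 + 143.377 + 156.894 + 46.984 = 826.112 mg/L

826.112 mg/L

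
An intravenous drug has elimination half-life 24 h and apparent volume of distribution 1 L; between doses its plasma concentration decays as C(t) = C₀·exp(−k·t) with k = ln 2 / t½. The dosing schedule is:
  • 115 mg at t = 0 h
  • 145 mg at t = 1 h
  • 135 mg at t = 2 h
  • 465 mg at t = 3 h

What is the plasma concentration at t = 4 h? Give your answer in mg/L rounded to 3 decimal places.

k = ln 2 / 24 = 0.02888 per h
Dose 1 (115 mg at t=0 h): 115·exp(−0.02888·4) = 102.453 mg/L
Dose 2 (145 mg at t=1 h): 145·exp(−0.02888·3) = 132.966 mg/L
Dose 3 (135 mg at t=2 h): 135·exp(−0.02888·2) = 127.423 mg/L
Dose 4 (465 mg at t=3 h): 465·exp(−0.02888·1) = 451.762 mg/L
C(4) = 102.453 + 132.966 + 127.423 + 451.762 = 814.604 mg/L

814.604 mg/L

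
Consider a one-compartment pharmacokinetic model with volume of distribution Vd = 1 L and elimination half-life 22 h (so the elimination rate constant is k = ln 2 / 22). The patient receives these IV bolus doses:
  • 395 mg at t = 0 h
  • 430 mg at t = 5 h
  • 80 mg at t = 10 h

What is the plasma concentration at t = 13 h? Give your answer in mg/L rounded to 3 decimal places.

k = ln 2 / 22 = 0.03151 per h
Dose 1 (395 mg at t=0 h): 395·exp(−0.03151·13) = 262.250 mg/L
Dose 2 (430 mg at t=5 h): 430·exp(−0.03151·8) = 334.197 mg/L
Dose 3 (80 mg at t=10 h): 80·exp(−0.03151·3) = 72.785 mg/L
C(13) = 262.250 + 334.197 + 72.785 = 669.232 mg/L

669.232 mg/L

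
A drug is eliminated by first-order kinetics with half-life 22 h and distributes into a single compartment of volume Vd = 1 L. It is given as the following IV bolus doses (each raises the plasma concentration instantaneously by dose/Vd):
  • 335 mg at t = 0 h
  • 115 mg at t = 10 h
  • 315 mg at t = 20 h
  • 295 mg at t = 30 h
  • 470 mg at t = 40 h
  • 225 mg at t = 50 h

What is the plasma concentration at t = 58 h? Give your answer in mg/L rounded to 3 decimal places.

737.890 mg/L

k = ln 2 / 22 = 0.03151 per h
Dose 1 (335 mg at t=0 h): 335·exp(−0.03151·58) = 53.879 mg/L
Dose 2 (115 mg at t=10 h): 115·exp(−0.03151·48) = 25.346 mg/L
Dose 3 (315 mg at t=20 h): 315·exp(−0.03151·38) = 95.137 mg/L
Dose 4 (295 mg at t=30 h): 295·exp(−0.03151·28) = 122.094 mg/L
Dose 5 (470 mg at t=40 h): 470·exp(−0.03151·18) = 266.563 mg/L
Dose 6 (225 mg at t=50 h): 225·exp(−0.03151·8) = 174.871 mg/L
C(58) = 53.879 + 25.346 + 95.137 + 122.094 + 266.563 + 174.871 = 737.890 mg/L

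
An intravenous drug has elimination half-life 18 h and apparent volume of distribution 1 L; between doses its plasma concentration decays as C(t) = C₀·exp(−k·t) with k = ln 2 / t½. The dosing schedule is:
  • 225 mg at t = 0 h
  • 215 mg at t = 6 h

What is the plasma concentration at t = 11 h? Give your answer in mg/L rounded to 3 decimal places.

k = ln 2 / 18 = 0.03851 per h
Dose 1 (225 mg at t=0 h): 225·exp(−0.03851·11) = 147.306 mg/L
Dose 2 (215 mg at t=6 h): 215·exp(−0.03851·5) = 177.345 mg/L
C(11) = 147.306 + 177.345 = 324.651 mg/L

324.651 mg/L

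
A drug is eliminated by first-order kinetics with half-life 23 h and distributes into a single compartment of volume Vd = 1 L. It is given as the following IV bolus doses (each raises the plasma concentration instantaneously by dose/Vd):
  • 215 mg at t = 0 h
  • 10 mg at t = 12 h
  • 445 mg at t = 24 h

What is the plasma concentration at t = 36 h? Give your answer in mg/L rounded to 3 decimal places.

k = ln 2 / 23 = 0.03014 per h
Dose 1 (215 mg at t=0 h): 215·exp(−0.03014·36) = 72.654 mg/L
Dose 2 (10 mg at t=12 h): 10·exp(−0.03014·24) = 4.852 mg/L
Dose 3 (445 mg at t=24 h): 445·exp(−0.03014·12) = 309.957 mg/L
C(36) = 72.654 + 4.852 + 309.957 = 387.462 mg/L

387.462 mg/L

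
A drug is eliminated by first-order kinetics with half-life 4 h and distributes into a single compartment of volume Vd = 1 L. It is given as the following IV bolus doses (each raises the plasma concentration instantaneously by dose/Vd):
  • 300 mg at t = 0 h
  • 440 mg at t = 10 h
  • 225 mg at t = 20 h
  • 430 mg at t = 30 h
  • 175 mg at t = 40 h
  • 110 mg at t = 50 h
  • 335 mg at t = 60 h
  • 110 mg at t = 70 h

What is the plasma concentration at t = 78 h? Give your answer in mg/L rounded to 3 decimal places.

k = ln 2 / 4 = 0.17329 per h
Dose 1 (300 mg at t=0 h): 300·exp(−0.17329·78) = 0.000 mg/L
Dose 2 (440 mg at t=10 h): 440·exp(−0.17329·68) = 0.003 mg/L
Dose 3 (225 mg at t=20 h): 225·exp(−0.17329·58) = 0.010 mg/L
Dose 4 (430 mg at t=30 h): 430·exp(−0.17329·48) = 0.105 mg/L
Dose 5 (175 mg at t=40 h): 175·exp(−0.17329·38) = 0.242 mg/L
Dose 6 (110 mg at t=50 h): 110·exp(−0.17329·28) = 0.859 mg/L
Dose 7 (335 mg at t=60 h): 335·exp(−0.17329·18) = 14.805 mg/L
Dose 8 (110 mg at t=70 h): 110·exp(−0.17329·8) = 27.500 mg/L
C(78) = 0.000 + 0.003 + 0.010 + 0.105 + 0.242 + 0.859 + 14.805 + 27.500 = 43.525 mg/L

43.525 mg/L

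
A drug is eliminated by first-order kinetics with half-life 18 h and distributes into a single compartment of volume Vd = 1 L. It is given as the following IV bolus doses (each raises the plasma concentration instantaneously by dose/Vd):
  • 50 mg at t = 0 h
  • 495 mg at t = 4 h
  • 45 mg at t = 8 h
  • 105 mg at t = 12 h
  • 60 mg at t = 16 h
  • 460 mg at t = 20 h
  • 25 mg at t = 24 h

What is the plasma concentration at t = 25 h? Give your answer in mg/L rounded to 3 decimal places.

772.539 mg/L

k = ln 2 / 18 = 0.03851 per h
Dose 1 (50 mg at t=0 h): 50·exp(−0.03851·25) = 19.093 mg/L
Dose 2 (495 mg at t=4 h): 495·exp(−0.03851·21) = 220.497 mg/L
Dose 3 (45 mg at t=8 h): 45·exp(−0.03851·17) = 23.383 mg/L
Dose 4 (105 mg at t=12 h): 105·exp(−0.03851·13) = 63.647 mg/L
Dose 5 (60 mg at t=16 h): 60·exp(−0.03851·9) = 42.426 mg/L
Dose 6 (460 mg at t=20 h): 460·exp(−0.03851·5) = 379.436 mg/L
Dose 7 (25 mg at t=24 h): 25·exp(−0.03851·1) = 24.056 mg/L
C(25) = 19.093 + 220.497 + 23.383 + 63.647 + 42.426 + 379.436 + 24.056 = 772.539 mg/L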